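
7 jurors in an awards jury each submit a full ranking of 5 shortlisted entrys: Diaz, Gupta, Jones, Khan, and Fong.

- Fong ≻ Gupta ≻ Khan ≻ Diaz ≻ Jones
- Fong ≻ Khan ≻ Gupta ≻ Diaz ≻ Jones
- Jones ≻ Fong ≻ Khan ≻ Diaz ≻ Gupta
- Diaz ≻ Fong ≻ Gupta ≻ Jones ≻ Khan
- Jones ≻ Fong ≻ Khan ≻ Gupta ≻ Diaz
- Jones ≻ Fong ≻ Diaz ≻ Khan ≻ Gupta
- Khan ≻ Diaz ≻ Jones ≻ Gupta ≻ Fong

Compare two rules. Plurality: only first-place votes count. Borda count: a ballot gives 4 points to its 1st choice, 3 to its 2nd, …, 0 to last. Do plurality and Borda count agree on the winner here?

Plurality first-place counts: Diaz 1, Gupta 0, Jones 3, Khan 1, Fong 2 → Jones.
Borda totals: Diaz 12, Gupta 9, Jones 15, Khan 14, Fong 20 → Fong.
The two rules disagree: plurality picks Jones, Borda picks Fong.

No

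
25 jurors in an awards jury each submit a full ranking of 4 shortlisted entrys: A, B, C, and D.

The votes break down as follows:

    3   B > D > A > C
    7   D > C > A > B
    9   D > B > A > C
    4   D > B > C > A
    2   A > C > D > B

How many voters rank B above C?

Ballots ranking B above C: 3+9+4 = 16.
Ballots ranking C above B: 7+2 = 9.
So 16 of 25 voters prefer B to C.

16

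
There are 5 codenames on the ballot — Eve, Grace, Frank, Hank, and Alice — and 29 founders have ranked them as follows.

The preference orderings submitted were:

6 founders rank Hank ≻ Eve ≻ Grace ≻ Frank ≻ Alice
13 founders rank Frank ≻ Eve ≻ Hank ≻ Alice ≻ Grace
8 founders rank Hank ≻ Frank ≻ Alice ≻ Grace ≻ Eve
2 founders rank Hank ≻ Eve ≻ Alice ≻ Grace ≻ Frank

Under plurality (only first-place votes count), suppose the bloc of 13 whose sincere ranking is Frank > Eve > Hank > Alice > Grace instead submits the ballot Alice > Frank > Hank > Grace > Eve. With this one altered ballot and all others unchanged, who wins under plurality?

Hank

First-place totals with the altered ballot: Eve 0, Grace 0, Frank 0, Hank 16, Alice 13.
The winner is unchanged: still Hank.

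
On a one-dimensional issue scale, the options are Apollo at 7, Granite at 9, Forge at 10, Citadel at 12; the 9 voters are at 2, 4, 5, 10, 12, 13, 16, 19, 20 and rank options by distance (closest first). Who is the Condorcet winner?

With single-peaked preferences on a line, the Condorcet winner is the candidate closest to the median voter.
The median voter (position 12) is closest to Citadel at 12.
Check: Citadel vs Forge — voters closer to Citadel: 5 of 9.

Citadel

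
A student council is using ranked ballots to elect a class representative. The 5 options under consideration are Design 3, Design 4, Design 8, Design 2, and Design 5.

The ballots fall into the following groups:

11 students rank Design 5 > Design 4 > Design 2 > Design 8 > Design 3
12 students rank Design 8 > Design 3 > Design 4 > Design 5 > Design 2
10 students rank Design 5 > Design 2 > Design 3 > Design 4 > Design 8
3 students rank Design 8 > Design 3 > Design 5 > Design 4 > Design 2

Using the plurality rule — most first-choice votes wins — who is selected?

First-place vote totals:
  Design 3: 0
  Design 4: 0
  Design 8: 15
  Design 2: 0
  Design 5: 21
Design 5 has the most first-place votes.

Design 5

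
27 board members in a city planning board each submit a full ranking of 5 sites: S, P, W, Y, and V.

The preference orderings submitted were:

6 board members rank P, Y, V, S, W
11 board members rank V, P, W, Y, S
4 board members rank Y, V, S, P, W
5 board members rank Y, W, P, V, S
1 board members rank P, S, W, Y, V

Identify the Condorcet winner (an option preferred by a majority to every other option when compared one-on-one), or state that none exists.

Head-to-head results (27 voters total):
S vs P: P wins 23–4.
S vs W: W wins 16–11.
S vs Y: Y wins 26–1.
S vs V: V wins 26–1.
P vs W: P wins 22–5.
P vs Y: P wins 18–9.
P vs V: V wins 15–12.
W vs Y: Y wins 15–12.
W vs V: V wins 21–6.
Y vs V: Y wins 16–11.
No candidate beats all others: P beats Y beats V beats P, a majority cycle.

There is no Condorcet winner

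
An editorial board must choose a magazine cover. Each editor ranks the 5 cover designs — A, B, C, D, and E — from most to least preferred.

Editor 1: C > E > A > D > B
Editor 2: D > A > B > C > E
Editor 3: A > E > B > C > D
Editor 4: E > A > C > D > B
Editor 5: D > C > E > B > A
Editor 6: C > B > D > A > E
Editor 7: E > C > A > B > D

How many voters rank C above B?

Ballots ranking C above B: 5.
Ballots ranking B above C: 2.
So 5 of 7 voters prefer C to B.

5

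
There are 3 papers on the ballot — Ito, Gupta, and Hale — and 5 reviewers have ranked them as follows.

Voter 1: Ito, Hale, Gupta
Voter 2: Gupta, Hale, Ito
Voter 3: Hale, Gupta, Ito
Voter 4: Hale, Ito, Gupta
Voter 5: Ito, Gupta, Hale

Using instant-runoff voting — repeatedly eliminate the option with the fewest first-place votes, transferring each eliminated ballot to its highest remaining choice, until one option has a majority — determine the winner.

Hale

Round 1: Ito 2, Hale 2, Gupta 1. Gupta has the fewest and is eliminated.
Round 2: Hale 3, Ito 2. Hale has a majority.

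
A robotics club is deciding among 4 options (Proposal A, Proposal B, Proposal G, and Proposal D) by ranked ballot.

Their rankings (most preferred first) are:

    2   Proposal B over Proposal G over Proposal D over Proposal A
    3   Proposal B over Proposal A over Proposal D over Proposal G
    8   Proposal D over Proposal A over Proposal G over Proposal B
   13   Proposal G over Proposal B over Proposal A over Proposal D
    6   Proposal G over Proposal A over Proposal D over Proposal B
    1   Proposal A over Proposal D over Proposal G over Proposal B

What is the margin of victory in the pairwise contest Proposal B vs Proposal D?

Ballots ranking Proposal B above Proposal D: 2+3+13 = 18.
Ballots ranking Proposal D above Proposal B: 8+6+1 = 15.
Proposal B wins 18–15, a margin of 3.

3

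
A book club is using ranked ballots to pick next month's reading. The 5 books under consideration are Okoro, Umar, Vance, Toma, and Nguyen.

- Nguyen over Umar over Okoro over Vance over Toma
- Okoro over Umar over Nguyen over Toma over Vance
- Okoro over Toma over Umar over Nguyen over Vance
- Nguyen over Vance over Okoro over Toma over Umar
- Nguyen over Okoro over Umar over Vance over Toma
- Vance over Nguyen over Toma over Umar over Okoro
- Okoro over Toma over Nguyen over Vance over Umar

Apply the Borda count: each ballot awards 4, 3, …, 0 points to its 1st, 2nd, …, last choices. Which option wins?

Borda scores:
  Okoro: 2 + 4 + 4 + 2 + 3 + 0 + 4 = 19
  Umar: 3 + 3 + 2 + 0 + 2 + 1 + 0 = 11
  Vance: 1 + 0 + 0 + 3 + 1 + 4 + 1 = 10
  Toma: 0 + 1 + 3 + 1 + 0 + 2 + 3 = 10
  Nguyen: 4 + 2 + 1 + 4 + 4 + 3 + 2 = 20
Nguyen has the highest total.

Nguyen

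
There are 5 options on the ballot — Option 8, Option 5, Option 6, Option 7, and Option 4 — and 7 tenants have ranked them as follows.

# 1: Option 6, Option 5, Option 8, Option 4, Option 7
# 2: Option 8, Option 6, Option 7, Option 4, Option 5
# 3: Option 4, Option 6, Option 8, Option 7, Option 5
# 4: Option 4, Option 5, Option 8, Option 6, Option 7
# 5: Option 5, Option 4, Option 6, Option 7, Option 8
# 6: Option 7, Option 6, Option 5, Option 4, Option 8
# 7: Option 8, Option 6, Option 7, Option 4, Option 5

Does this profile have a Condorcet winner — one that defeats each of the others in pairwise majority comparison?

Head-to-head results (7 voters total):
Option 8 vs Option 5: Option 5 wins 4–3.
Option 8 vs Option 6: Option 6 wins 4–3.
Option 8 vs Option 7: Option 8 wins 5–2.
Option 8 vs Option 4: Option 4 wins 4–3.
Option 5 vs Option 6: Option 6 wins 5–2.
Option 5 vs Option 7: Option 7 wins 4–3.
Option 5 vs Option 4: Option 4 wins 4–3.
Option 6 vs Option 7: Option 6 wins 6–1.
Option 6 vs Option 4: Option 6 wins 4–3.
Option 7 vs Option 4: Option 4 wins 4–3.
Option 6 beats each rival — Option 8 (4–3), Option 5 (5–2), Option 7 (6–1), Option 4 (4–3) — so Option 6 is the Condorcet winner.

Yes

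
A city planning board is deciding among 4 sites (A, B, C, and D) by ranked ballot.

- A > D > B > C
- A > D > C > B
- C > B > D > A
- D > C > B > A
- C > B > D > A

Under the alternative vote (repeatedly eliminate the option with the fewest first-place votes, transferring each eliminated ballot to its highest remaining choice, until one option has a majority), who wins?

Round 1: A 2, C 2, D 1, B 0. B has the fewest and is eliminated.
Round 2: A 2, C 2, D 1. D has the fewest and is eliminated.
Round 3: C 3, A 2. C has a majority.

C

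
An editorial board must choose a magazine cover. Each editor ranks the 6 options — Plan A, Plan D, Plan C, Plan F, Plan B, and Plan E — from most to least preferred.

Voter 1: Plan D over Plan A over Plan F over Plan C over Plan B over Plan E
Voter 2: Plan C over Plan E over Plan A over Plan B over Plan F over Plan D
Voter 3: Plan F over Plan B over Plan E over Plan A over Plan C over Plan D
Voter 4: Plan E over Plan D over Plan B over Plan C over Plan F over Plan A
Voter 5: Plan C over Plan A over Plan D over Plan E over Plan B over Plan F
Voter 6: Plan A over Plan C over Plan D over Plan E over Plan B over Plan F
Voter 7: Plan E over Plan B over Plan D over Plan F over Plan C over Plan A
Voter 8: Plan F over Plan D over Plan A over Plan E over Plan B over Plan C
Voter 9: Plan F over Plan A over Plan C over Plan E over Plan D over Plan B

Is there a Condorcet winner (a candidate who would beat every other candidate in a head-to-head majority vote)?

No

Head-to-head results (9 voters total):
Plan A vs Plan D: Plan A wins 5–4.
Plan A vs Plan C: Plan A wins 5–4.
Plan A vs Plan F: Plan F wins 5–4.
Plan A vs Plan B: Plan A wins 6–3.
Plan A vs Plan E: Plan A wins 5–4.
Plan D vs Plan C: Plan C wins 5–4.
Plan D vs Plan F: Plan D wins 5–4.
Plan D vs Plan B: Plan D wins 6–3.
Plan D vs Plan E: Plan E wins 5–4.
Plan C vs Plan F: Plan F wins 5–4.
Plan C vs Plan B: Plan C wins 5–4.
Plan C vs Plan E: Plan C wins 5–4.
Plan F vs Plan B: Plan B wins 5–4.
Plan F vs Plan E: Plan E wins 5–4.
Plan B vs Plan E: Plan E wins 7–2.
No candidate beats all others: Plan A beats Plan D beats Plan F beats Plan A, a majority cycle.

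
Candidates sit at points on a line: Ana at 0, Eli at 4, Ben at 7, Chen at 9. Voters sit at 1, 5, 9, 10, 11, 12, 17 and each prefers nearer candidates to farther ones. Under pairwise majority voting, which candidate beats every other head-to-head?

Chen

With single-peaked preferences on a line, the Condorcet winner is the candidate closest to the median voter.
The median voter (position 10) is closest to Chen at 9.
Check: Chen vs Ana — voters closer to Chen: 6 of 7.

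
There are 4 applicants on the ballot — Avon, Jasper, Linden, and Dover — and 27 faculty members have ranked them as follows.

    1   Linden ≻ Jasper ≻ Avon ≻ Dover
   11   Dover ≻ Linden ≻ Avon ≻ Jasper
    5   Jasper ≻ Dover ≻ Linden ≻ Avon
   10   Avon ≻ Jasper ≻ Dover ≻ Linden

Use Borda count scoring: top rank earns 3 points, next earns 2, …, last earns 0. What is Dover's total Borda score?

53

Borda scores:
  Avon: 1 + 11·1 + 5·0 + 10·3 = 42
  Jasper: 2 + 11·0 + 5·3 + 10·2 = 37
  Linden: 3 + 11·2 + 5·1 + 10·0 = 30
  Dover: 0 + 11·3 + 5·2 + 10·1 = 53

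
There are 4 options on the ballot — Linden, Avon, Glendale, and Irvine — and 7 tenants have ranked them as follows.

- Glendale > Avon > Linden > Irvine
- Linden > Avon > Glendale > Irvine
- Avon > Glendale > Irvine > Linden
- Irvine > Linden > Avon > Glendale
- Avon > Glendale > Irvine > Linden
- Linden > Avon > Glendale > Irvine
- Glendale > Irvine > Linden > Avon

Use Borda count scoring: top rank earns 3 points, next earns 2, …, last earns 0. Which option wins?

Avon

Borda scores:
  Linden: 1 + 3 + 0 + 2 + 0 + 3 + 1 = 10
  Avon: 2 + 2 + 3 + 1 + 3 + 2 + 0 = 13
  Glendale: 3 + 1 + 2 + 0 + 2 + 1 + 3 = 12
  Irvine: 0 + 0 + 1 + 3 + 1 + 0 + 2 = 7
Avon has the highest total.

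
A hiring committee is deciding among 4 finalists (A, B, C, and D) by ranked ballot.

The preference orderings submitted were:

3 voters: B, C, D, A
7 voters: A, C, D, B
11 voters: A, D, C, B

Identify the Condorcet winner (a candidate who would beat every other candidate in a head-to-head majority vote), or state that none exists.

Head-to-head results (21 voters total):
A vs B: A wins 18–3.
A vs C: A wins 18–3.
A vs D: A wins 18–3.
B vs C: C wins 18–3.
B vs D: D wins 18–3.
C vs D: D wins 11–10.
A beats each rival — B (18–3), C (18–3), D (18–3) — so A is the Condorcet winner.

A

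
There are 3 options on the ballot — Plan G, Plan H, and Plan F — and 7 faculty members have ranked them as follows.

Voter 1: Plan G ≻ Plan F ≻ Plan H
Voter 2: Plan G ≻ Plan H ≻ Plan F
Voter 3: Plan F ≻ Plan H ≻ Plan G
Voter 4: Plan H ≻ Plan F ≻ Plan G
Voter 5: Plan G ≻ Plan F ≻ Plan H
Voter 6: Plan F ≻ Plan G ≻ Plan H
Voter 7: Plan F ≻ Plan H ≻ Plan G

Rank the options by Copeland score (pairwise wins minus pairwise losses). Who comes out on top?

Pairwise results:
  Plan G vs Plan H: Plan G wins 4–3.
  Plan G vs Plan F: Plan F wins 4–3.
  Plan H vs Plan F: Plan F wins 5–2.
Copeland scores (wins − losses):
  Plan G: 1 − 1 = 0
  Plan H: 0 − 2 = -2
  Plan F: 2 − 0 = 2
Plan F has the best Copeland score.

Plan F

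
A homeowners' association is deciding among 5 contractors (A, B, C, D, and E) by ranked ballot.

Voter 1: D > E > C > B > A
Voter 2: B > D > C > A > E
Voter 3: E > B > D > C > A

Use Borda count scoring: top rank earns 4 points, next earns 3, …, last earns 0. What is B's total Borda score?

Borda scores:
  A: 0 + 1 + 0 = 1
  B: 1 + 4 + 3 = 8
  C: 2 + 2 + 1 = 5
  D: 4 + 3 + 2 = 9
  E: 3 + 0 + 4 = 7

8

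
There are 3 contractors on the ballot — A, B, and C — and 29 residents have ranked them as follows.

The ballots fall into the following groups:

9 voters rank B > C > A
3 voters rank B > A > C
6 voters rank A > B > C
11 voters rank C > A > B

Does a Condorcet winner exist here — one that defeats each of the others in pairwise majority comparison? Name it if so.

Head-to-head results (29 voters total):
A vs B: A wins 17–12.
A vs C: C wins 20–9.
B vs C: B wins 18–11.
No candidate beats all others: A beats B beats C beats A, a majority cycle.

None — there is no Condorcet winner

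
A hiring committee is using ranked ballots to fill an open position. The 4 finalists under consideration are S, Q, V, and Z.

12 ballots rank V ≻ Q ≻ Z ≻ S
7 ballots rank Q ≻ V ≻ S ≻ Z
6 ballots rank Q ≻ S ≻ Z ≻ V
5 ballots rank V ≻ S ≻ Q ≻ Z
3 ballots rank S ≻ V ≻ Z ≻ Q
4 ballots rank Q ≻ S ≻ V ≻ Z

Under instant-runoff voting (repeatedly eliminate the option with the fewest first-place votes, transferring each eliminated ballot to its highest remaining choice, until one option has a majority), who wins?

V

Round 1: Q 17, V 17, S 3, Z 0. Z has the fewest and is eliminated.
Round 2: Q 17, V 17, S 3. S has the fewest and is eliminated.
Round 3: V 20, Q 17. V has a majority.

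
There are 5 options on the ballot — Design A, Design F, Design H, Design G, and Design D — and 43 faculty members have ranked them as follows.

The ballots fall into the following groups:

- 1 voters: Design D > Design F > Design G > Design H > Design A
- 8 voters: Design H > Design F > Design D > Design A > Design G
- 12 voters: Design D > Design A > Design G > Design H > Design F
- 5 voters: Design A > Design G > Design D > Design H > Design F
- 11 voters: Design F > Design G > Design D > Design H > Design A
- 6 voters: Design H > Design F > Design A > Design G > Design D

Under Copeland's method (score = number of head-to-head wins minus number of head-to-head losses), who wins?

Pairwise results:
  Design A vs Design F: Design F wins 26–17.
  Design A vs Design H: Design H wins 26–17.
  Design A vs Design G: Design A wins 31–12.
  Design A vs Design D: Design D wins 32–11.
  Design F vs Design H: Design H wins 31–12.
  Design F vs Design G: Design F wins 26–17.
  Design F vs Design D: Design F wins 25–18.
  Design H vs Design G: Design G wins 29–14.
  Design H vs Design D: Design D wins 29–14.
  Design G vs Design D: Design G wins 22–21.
Copeland scores (wins − losses):
  Design A: 1 − 3 = -2
  Design F: 3 − 1 = 2
  Design H: 2 − 2 = 0
  Design G: 2 − 2 = 0
  Design D: 2 − 2 = 0
Design F has the best Copeland score.

Design F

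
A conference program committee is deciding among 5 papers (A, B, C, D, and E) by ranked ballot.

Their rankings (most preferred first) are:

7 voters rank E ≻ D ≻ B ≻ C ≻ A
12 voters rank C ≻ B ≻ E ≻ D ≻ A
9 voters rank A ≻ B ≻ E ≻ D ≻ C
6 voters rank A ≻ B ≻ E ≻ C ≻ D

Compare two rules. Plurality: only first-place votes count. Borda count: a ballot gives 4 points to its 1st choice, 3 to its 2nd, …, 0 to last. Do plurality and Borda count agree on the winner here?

No

Plurality first-place counts: A 15, B 0, C 12, D 0, E 7 → A.
Borda totals: A 60, B 95, C 61, D 42, E 82 → B.
The two rules disagree: plurality picks A, Borda picks B.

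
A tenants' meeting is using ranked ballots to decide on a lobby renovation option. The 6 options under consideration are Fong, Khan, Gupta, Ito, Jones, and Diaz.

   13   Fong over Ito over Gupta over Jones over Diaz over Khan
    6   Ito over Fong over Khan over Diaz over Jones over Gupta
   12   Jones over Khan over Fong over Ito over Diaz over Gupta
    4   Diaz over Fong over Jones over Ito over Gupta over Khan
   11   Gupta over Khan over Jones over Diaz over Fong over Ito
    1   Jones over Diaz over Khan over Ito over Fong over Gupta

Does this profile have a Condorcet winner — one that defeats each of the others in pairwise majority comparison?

Head-to-head results (47 voters total):
Fong vs Khan: Khan wins 24–23.
Fong vs Gupta: Fong wins 36–11.
Fong vs Ito: Fong wins 40–7.
Fong vs Jones: Jones wins 24–23.
Fong vs Diaz: Fong wins 31–16.
Khan vs Gupta: Gupta wins 28–19.
Khan vs Ito: Khan wins 24–23.
Khan vs Jones: Jones wins 30–17.
Khan vs Diaz: Khan wins 29–18.
Gupta vs Ito: Ito wins 36–11.
Gupta vs Jones: Gupta wins 24–23.
Gupta vs Diaz: Gupta wins 24–23.
Ito vs Jones: Jones wins 28–19.
Ito vs Diaz: Ito wins 31–16.
Jones vs Diaz: Jones wins 37–10.
No candidate beats all others: Fong beats Gupta beats Khan beats Fong, a majority cycle.

No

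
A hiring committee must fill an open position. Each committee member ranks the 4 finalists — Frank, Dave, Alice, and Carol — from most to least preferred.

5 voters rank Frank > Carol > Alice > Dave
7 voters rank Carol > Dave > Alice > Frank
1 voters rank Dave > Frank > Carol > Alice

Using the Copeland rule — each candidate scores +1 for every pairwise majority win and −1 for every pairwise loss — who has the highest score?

Carol

Pairwise results:
  Frank vs Dave: Dave wins 8–5.
  Frank vs Alice: Alice wins 7–6.
  Frank vs Carol: Carol wins 7–6.
  Dave vs Alice: Dave wins 8–5.
  Dave vs Carol: Carol wins 12–1.
  Alice vs Carol: Carol wins 13–0.
Copeland scores (wins − losses):
  Frank: 0 − 3 = -3
  Dave: 2 − 1 = 1
  Alice: 1 − 2 = -1
  Carol: 3 − 0 = 3
Carol has the best Copeland score.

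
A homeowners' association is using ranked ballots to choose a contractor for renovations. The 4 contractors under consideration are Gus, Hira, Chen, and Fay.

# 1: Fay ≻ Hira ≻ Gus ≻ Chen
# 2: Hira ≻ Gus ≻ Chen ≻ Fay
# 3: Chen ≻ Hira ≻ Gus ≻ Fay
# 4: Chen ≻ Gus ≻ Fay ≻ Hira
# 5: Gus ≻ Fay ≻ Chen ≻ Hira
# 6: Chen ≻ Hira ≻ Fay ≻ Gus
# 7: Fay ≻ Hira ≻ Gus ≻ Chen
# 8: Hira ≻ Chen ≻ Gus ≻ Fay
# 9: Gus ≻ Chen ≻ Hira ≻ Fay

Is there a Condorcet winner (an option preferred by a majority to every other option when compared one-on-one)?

Head-to-head results (9 voters total):
Gus vs Hira: Hira wins 6–3.
Gus vs Chen: Gus wins 5–4.
Gus vs Fay: Gus wins 6–3.
Hira vs Chen: Chen wins 5–4.
Hira vs Fay: Hira wins 5–4.
Chen vs Fay: Chen wins 6–3.
No candidate beats all others: Gus beats Chen beats Hira beats Gus, a majority cycle.

No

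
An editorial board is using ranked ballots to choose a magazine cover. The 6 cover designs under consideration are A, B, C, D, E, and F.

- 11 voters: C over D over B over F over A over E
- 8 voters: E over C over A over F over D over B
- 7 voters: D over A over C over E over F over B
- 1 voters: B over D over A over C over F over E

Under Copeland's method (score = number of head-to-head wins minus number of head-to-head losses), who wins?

C

Pairwise results:
  A vs B: A wins 15–12.
  A vs C: C wins 19–8.
  A vs D: D wins 19–8.
  A vs E: A wins 19–8.
  A vs F: A wins 16–11.
  B vs C: C wins 26–1.
  B vs D: D wins 26–1.
  B vs E: E wins 15–12.
  B vs F: F wins 15–12.
  C vs D: C wins 19–8.
  C vs E: C wins 19–8.
  C vs F: C wins 27–0.
  D vs E: D wins 19–8.
  D vs F: D wins 19–8.
  E vs F: E wins 15–12.
Copeland scores (wins − losses):
  A: 3 − 2 = 1
  B: 0 − 5 = -5
  C: 5 − 0 = 5
  D: 4 − 1 = 3
  E: 2 − 3 = -1
  F: 1 − 4 = -3
C has the best Copeland score.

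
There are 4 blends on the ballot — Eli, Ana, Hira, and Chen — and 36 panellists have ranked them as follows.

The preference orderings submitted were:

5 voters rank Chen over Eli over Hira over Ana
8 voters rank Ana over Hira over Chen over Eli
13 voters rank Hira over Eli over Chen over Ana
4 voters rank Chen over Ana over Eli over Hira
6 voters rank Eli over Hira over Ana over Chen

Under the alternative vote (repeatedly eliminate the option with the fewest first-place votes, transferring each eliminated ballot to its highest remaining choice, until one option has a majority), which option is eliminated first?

Round 1: Hira 13, Chen 9, Ana 8, Eli 6. Eli has the fewest and is eliminated.
Round 2: Hira 19, Chen 9, Ana 8. Hira has a majority.

Eli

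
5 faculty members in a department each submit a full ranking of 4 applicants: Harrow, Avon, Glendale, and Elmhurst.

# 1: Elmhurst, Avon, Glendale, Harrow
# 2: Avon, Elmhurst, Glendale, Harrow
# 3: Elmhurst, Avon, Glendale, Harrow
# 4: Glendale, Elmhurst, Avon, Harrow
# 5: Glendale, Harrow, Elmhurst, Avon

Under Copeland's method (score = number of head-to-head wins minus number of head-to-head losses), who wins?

Elmhurst

Pairwise results:
  Harrow vs Avon: Avon wins 4–1.
  Harrow vs Glendale: Glendale wins 5–0.
  Harrow vs Elmhurst: Elmhurst wins 4–1.
  Avon vs Glendale: Avon wins 3–2.
  Avon vs Elmhurst: Elmhurst wins 4–1.
  Glendale vs Elmhurst: Elmhurst wins 3–2.
Copeland scores (wins − losses):
  Harrow: 0 − 3 = -3
  Avon: 2 − 1 = 1
  Glendale: 1 − 2 = -1
  Elmhurst: 3 − 0 = 3
Elmhurst has the best Copeland score.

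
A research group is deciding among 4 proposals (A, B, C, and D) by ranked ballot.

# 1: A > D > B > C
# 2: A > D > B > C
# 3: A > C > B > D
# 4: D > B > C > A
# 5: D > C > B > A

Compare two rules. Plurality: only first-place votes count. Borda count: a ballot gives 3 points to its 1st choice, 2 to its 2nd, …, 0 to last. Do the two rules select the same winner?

No

Plurality first-place counts: A 3, B 0, C 0, D 2 → A.
Borda totals: A 9, B 6, C 5, D 10 → D.
The two rules disagree: plurality picks A, Borda picks D.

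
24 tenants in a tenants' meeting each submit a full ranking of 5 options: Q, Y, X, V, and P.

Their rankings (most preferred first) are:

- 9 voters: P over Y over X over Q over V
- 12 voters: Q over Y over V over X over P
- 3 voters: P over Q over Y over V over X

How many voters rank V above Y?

0

Ballots ranking V above Y: 0.
Ballots ranking Y above V: 9+12+3 = 24.
So 0 of 24 voters prefer V to Y.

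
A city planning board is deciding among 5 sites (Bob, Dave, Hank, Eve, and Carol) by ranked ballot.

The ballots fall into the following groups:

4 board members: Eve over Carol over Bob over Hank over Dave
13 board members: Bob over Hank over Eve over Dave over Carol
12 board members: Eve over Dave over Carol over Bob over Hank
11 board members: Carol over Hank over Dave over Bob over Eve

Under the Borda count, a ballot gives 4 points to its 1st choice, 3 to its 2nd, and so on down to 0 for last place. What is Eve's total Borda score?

Borda scores:
  Bob: 4·2 + 13·4 + 12·1 + 11·1 = 83
  Dave: 4·0 + 13·1 + 12·3 + 11·2 = 71
  Hank: 4·1 + 13·3 + 12·0 + 11·3 = 76
  Eve: 4·4 + 13·2 + 12·4 + 11·0 = 90
  Carol: 4·3 + 13·0 + 12·2 + 11·4 = 80

90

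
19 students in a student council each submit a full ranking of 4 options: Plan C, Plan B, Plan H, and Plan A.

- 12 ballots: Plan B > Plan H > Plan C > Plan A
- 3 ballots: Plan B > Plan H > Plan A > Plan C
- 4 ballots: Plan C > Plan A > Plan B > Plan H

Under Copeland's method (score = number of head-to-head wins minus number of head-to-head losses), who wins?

Plan B

Pairwise results:
  Plan C vs Plan B: Plan B wins 15–4.
  Plan C vs Plan H: Plan H wins 15–4.
  Plan C vs Plan A: Plan C wins 16–3.
  Plan B vs Plan H: Plan B wins 19–0.
  Plan B vs Plan A: Plan B wins 15–4.
  Plan H vs Plan A: Plan H wins 15–4.
Copeland scores (wins − losses):
  Plan C: 1 − 2 = -1
  Plan B: 3 − 0 = 3
  Plan H: 2 − 1 = 1
  Plan A: 0 − 3 = -3
Plan B has the best Copeland score.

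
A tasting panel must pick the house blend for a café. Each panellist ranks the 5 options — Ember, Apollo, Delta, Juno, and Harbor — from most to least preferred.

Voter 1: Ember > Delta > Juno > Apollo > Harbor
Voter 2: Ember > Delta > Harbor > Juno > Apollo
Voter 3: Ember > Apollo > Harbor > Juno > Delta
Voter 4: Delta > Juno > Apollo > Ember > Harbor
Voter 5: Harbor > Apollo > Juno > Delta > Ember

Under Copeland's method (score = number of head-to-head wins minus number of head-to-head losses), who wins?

Ember

Pairwise results:
  Ember vs Apollo: Ember wins 3–2.
  Ember vs Delta: Ember wins 3–2.
  Ember vs Juno: Ember wins 3–2.
  Ember vs Harbor: Ember wins 4–1.
  Apollo vs Delta: Delta wins 3–2.
  Apollo vs Juno: Juno wins 3–2.
  Apollo vs Harbor: Apollo wins 3–2.
  Delta vs Juno: Delta wins 3–2.
  Delta vs Harbor: Delta wins 3–2.
  Juno vs Harbor: Harbor wins 3–2.
Copeland scores (wins − losses):
  Ember: 4 − 0 = 4
  Apollo: 1 − 3 = -2
  Delta: 3 − 1 = 2
  Juno: 1 − 3 = -2
  Harbor: 1 − 3 = -2
Ember has the best Copeland score.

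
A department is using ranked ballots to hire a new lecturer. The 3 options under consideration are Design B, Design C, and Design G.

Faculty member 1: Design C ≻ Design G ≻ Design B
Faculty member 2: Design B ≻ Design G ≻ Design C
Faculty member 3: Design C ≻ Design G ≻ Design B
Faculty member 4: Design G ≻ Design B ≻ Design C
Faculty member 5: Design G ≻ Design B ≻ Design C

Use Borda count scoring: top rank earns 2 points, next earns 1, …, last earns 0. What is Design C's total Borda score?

4

Borda scores:
  Design B: 0 + 2 + 0 + 1 + 1 = 4
  Design C: 2 + 0 + 2 + 0 + 0 = 4
  Design G: 1 + 1 + 1 + 2 + 2 = 7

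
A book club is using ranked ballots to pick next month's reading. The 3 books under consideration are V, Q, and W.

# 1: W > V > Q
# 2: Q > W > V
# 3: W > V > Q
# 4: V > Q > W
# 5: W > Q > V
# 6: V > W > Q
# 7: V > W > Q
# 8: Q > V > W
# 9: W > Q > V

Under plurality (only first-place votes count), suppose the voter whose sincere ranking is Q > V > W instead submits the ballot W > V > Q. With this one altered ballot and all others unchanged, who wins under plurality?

W

First-place totals with the altered ballot: V 3, Q 1, W 5.
The winner is unchanged: still W.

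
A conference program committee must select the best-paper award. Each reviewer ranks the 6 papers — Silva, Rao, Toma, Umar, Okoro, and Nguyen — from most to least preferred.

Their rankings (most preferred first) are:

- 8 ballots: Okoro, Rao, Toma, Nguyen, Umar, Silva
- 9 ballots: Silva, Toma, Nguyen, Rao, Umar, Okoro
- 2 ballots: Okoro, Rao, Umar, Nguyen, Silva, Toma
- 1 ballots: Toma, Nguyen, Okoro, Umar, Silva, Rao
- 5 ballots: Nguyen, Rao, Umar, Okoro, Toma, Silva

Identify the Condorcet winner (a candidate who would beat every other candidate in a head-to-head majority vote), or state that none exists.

There is no Condorcet winner

Head-to-head results (25 voters total):
Silva vs Rao: Rao wins 15–10.
Silva vs Toma: Toma wins 14–11.
Silva vs Umar: Umar wins 16–9.
Silva vs Okoro: Okoro wins 16–9.
Silva vs Nguyen: Nguyen wins 16–9.
Rao vs Toma: Rao wins 15–10.
Rao vs Umar: Rao wins 24–1.
Rao vs Okoro: Rao wins 14–11.
Rao vs Nguyen: Nguyen wins 15–10.
Toma vs Umar: Toma wins 18–7.
Toma vs Okoro: Okoro wins 15–10.
Toma vs Nguyen: Toma wins 18–7.
Umar vs Okoro: Umar wins 14–11.
Umar vs Nguyen: Nguyen wins 23–2.
Okoro vs Nguyen: Nguyen wins 15–10.
No candidate beats all others: Rao beats Toma beats Nguyen beats Rao, a majority cycle.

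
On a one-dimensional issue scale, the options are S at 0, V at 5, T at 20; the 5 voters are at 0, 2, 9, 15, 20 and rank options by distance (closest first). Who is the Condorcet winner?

V

With single-peaked preferences on a line, the Condorcet winner is the candidate closest to the median voter.
The median voter (position 9) is closest to V at 5.
Check: V vs S — voters closer to V: 3 of 5.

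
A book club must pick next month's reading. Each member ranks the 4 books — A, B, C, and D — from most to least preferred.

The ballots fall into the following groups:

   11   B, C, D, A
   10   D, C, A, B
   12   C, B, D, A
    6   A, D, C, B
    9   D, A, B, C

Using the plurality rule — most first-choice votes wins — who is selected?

First-place vote totals:
  A: 6
  B: 11
  C: 12
  D: 19
D has the most first-place votes.

D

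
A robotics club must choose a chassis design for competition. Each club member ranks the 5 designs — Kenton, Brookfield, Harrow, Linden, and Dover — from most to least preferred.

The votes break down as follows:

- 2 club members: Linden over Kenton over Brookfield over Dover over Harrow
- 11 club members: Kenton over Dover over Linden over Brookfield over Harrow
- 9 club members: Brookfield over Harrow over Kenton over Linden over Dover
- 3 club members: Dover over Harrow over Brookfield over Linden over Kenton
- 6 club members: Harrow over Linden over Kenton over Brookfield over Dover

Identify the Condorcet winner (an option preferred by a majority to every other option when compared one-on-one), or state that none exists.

No Condorcet winner

Head-to-head results (31 voters total):
Kenton vs Brookfield: Kenton wins 19–12.
Kenton vs Harrow: Harrow wins 18–13.
Kenton vs Linden: Kenton wins 20–11.
Kenton vs Dover: Kenton wins 28–3.
Brookfield vs Harrow: Brookfield wins 22–9.
Brookfield vs Linden: Linden wins 19–12.
Brookfield vs Dover: Brookfield wins 17–14.
Harrow vs Linden: Harrow wins 18–13.
Harrow vs Dover: Dover wins 16–15.
Linden vs Dover: Linden wins 17–14.
No candidate beats all others: Kenton beats Brookfield beats Harrow beats Kenton, a majority cycle.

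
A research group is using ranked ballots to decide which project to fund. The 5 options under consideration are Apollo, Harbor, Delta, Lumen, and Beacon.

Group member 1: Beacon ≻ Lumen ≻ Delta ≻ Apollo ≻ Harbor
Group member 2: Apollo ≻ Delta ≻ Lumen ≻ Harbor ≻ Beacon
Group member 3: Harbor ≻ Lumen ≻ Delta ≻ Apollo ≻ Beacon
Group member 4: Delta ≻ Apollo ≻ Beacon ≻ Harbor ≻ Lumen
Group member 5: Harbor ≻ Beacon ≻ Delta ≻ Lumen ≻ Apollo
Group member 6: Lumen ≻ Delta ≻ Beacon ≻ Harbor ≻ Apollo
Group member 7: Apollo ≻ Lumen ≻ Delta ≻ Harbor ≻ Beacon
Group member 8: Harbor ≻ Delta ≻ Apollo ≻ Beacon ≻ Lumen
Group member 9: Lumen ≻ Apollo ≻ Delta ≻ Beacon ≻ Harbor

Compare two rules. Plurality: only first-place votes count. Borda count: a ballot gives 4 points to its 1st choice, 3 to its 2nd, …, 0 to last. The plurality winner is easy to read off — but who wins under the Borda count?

Delta

Plurality first-place counts: Apollo 2, Harbor 3, Delta 1, Lumen 2, Beacon 1 → Harbor.
Borda totals: Apollo 18, Harbor 16, Delta 23, Lumen 20, Beacon 13 → Delta.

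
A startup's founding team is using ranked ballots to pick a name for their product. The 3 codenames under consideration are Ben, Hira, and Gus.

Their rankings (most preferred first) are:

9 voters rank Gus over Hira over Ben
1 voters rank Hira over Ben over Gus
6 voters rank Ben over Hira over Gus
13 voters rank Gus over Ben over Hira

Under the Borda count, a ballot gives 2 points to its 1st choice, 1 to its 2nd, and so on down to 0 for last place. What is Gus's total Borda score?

44

Borda scores:
  Ben: 9·0 + 1 + 6·2 + 13·1 = 26
  Hira: 9·1 + 2 + 6·1 + 13·0 = 17
  Gus: 9·2 + 0 + 6·0 + 13·2 = 44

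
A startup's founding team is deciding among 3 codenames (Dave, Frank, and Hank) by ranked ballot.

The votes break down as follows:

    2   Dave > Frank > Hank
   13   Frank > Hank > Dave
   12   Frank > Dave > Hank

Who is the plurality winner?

Frank

First-place vote totals:
  Dave: 2
  Frank: 25
  Hank: 0
Frank has the most first-place votes.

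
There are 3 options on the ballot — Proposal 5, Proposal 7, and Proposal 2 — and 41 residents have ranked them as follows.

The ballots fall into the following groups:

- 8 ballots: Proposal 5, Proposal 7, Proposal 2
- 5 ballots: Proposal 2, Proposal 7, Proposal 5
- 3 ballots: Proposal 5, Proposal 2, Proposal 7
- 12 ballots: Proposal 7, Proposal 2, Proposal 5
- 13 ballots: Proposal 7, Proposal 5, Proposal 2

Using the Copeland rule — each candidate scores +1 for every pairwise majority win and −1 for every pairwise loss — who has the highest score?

Proposal 7

Pairwise results:
  Proposal 5 vs Proposal 7: Proposal 7 wins 30–11.
  Proposal 5 vs Proposal 2: Proposal 5 wins 24–17.
  Proposal 7 vs Proposal 2: Proposal 7 wins 33–8.
Copeland scores (wins − losses):
  Proposal 5: 1 − 1 = 0
  Proposal 7: 2 − 0 = 2
  Proposal 2: 0 − 2 = -2
Proposal 7 has the best Copeland score.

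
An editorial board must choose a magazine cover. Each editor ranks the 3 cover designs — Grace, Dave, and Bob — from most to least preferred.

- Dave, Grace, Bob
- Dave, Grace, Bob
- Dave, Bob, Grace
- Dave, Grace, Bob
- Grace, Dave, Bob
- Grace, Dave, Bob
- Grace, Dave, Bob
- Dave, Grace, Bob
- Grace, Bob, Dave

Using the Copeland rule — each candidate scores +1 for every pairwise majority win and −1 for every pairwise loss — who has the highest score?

Pairwise results:
  Grace vs Dave: Dave wins 5–4.
  Grace vs Bob: Grace wins 8–1.
  Dave vs Bob: Dave wins 8–1.
Copeland scores (wins − losses):
  Grace: 1 − 1 = 0
  Dave: 2 − 0 = 2
  Bob: 0 − 2 = -2
Dave has the best Copeland score.

Dave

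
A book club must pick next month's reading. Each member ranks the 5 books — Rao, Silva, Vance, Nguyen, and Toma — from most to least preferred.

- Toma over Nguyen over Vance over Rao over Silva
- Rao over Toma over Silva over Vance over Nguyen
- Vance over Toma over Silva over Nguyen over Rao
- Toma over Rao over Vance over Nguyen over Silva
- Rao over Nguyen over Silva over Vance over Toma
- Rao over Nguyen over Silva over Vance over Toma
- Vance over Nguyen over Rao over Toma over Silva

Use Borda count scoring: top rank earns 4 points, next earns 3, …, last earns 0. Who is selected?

Borda scores:
  Rao: 1 + 4 + 0 + 3 + 4 + 4 + 2 = 18
  Silva: 0 + 2 + 2 + 0 + 2 + 2 + 0 = 8
  Vance: 2 + 1 + 4 + 2 + 1 + 1 + 4 = 15
  Nguyen: 3 + 0 + 1 + 1 + 3 + 3 + 3 = 14
  Toma: 4 + 3 + 3 + 4 + 0 + 0 + 1 = 15
Rao has the highest total.

Rao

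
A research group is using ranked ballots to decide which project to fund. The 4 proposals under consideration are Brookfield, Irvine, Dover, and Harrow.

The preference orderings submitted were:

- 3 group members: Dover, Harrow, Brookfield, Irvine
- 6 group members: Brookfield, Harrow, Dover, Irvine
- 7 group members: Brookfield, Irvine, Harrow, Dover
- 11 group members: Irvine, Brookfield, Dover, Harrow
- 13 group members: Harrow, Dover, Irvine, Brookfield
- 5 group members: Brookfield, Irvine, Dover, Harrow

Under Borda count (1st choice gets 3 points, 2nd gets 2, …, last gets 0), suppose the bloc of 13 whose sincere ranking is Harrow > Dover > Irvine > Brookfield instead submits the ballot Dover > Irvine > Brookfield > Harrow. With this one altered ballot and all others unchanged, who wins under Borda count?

Brookfield

Borda totals with the altered ballot: Brookfield 92, Irvine 83, Dover 70, Harrow 25.
The winner is unchanged: still Brookfield.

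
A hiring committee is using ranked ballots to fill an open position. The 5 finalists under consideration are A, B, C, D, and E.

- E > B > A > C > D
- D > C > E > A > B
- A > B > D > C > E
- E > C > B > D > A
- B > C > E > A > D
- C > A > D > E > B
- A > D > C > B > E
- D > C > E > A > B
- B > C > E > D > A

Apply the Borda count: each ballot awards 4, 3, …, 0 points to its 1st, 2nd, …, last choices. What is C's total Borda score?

Borda scores:
  A: 2 + 1 + 4 + 0 + 1 + 3 + 4 + 1 + 0 = 16
  B: 3 + 0 + 3 + 2 + 4 + 0 + 1 + 0 + 4 = 17
  C: 1 + 3 + 1 + 3 + 3 + 4 + 2 + 3 + 3 = 23
  D: 0 + 4 + 2 + 1 + 0 + 2 + 3 + 4 + 1 = 17
  E: 4 + 2 + 0 + 4 + 2 + 1 + 0 + 2 + 2 = 17

23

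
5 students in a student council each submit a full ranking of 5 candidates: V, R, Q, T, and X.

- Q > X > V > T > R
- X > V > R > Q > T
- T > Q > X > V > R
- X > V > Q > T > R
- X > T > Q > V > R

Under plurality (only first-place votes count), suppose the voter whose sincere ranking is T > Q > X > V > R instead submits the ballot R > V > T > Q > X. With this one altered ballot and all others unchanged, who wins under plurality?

X

First-place totals with the altered ballot: V 0, R 1, Q 1, T 0, X 3.
The winner is unchanged: still X.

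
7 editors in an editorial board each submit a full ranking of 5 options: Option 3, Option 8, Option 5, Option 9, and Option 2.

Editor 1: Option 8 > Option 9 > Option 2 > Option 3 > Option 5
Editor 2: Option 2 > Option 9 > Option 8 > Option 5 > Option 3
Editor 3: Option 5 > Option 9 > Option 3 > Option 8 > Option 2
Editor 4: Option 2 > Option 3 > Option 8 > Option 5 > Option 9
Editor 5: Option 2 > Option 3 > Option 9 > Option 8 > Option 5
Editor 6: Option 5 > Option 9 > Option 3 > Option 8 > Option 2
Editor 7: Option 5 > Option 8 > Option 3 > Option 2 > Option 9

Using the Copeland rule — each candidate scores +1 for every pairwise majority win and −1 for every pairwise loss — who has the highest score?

Option 2

Pairwise results:
  Option 3 vs Option 8: Option 3 wins 4–3.
  Option 3 vs Option 5: Option 5 wins 4–3.
  Option 3 vs Option 9: Option 9 wins 4–3.
  Option 3 vs Option 2: Option 2 wins 4–3.
  Option 8 vs Option 5: Option 8 wins 4–3.
  Option 8 vs Option 9: Option 9 wins 4–3.
  Option 8 vs Option 2: Option 8 wins 4–3.
  Option 5 vs Option 9: Option 5 wins 4–3.
  Option 5 vs Option 2: Option 2 wins 4–3.
  Option 9 vs Option 2: Option 2 wins 4–3.
Copeland scores (wins − losses):
  Option 3: 1 − 3 = -2
  Option 8: 2 − 2 = 0
  Option 5: 2 − 2 = 0
  Option 9: 2 − 2 = 0
  Option 2: 3 − 1 = 2
Option 2 has the best Copeland score.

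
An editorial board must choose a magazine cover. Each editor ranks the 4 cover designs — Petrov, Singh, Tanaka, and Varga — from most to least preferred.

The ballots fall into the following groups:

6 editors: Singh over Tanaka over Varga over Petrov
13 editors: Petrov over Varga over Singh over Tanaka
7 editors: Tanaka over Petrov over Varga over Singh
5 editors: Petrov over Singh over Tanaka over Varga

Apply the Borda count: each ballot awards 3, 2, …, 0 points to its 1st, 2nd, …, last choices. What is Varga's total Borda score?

Borda scores:
  Petrov: 6·0 + 13·3 + 7·2 + 5·3 = 68
  Singh: 6·3 + 13·1 + 7·0 + 5·2 = 41
  Tanaka: 6·2 + 13·0 + 7·3 + 5·1 = 38
  Varga: 6·1 + 13·2 + 7·1 + 5·0 = 39

39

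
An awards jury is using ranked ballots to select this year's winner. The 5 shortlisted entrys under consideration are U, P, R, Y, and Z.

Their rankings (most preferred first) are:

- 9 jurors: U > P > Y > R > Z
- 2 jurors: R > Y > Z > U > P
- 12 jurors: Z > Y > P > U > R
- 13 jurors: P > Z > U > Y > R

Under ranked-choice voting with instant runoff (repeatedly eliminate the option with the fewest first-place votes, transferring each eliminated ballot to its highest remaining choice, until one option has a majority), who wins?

Round 1: P 13, Z 12, U 9, R 2, Y 0. Y has the fewest and is eliminated.
Round 2: P 13, Z 12, U 9, R 2. R has the fewest and is eliminated.
Round 3: Z 14, P 13, U 9. U has the fewest and is eliminated.
Round 4: P 22, Z 14. P has a majority.

P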